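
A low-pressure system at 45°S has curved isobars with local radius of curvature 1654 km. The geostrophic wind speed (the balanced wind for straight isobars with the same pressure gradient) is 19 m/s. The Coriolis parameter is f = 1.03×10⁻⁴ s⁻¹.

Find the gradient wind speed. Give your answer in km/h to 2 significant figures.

Around a low, centrifugal force acts outward with Coriolis, so pressure-gradient force balances both:
(1/ρ)|∂P/∂n| = fV + V²/R  →  V² + fR·V − fR·V_g = 0
With fR = 1.03×10⁻⁴ × 1654×10³ m = 170 m/s:
V = [−fR + √((fR)² + 4 fR V_g)]/2 = [−170 + √(170² + 4×170×19)]/2 = 17.3 m/s
Subgeostrophic (V < V_g = 19 m/s), as expected around a low.
Converting: 17.3 m/s × 3.6 = 62 km/h

62 km/h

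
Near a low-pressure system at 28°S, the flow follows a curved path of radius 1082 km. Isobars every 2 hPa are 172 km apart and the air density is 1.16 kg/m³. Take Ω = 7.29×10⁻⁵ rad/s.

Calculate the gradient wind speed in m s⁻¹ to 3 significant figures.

12.5 m s⁻¹

Coriolis parameter at 28°S:
f = 2Ω sin φ = 2 × 7.29×10⁻⁵ × sin 28° = 6.84×10⁻⁵ s⁻¹
Pressure gradient: |∂P/∂n| = 200 Pa / 172000 m = 1.16×10⁻³ Pa/m
Geostrophic speed: V_g = |∂P/∂n|/(fρ) = 1.16×10⁻³/(6.84×10⁻⁵ × 1.16) = 14.6 m/s
Around a low, centrifugal force acts outward with Coriolis, so pressure-gradient force balances both:
(1/ρ)|∂P/∂n| = fV + V²/R  →  V² + fR·V − fR·V_g = 0
With fR = 6.84×10⁻⁵ × 1082×10³ m = 74.1 m/s:
V = [−fR + √((fR)² + 4 fR V_g)]/2 = [−74.1 + √(74.1² + 4×74.1×14.6)]/2 = 12.5 m/s
Subgeostrophic (V < V_g = 14.6 m/s), as expected around a low.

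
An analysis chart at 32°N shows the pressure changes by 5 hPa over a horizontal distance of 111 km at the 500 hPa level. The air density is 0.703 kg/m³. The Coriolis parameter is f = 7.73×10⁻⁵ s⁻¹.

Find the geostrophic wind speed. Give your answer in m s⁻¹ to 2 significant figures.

83 m s⁻¹

Pressure gradient: |∂P/∂n| = 500 Pa / 111000 m = 4.50×10⁻³ Pa/m
Geostrophic balance (pressure-gradient force = Coriolis force):
V_g = (1/(fρ)) |∂P/∂n| = 4.50×10⁻³ / (7.73×10⁻⁵ × 0.703) = 82.9 m/s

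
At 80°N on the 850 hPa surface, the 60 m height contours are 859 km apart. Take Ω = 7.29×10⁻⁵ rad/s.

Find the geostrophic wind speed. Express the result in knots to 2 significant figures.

Coriolis parameter at 80°N:
f = 2Ω sin φ = 2 × 7.29×10⁻⁵ × sin 80° = 1.44×10⁻⁴ s⁻¹
Height gradient: |∂Z/∂n| = 60 m / 859000 m = 6.98×10⁻⁵
On a pressure surface, geostrophic balance gives V_g = (g/f)|∂Z/∂n|:
V_g = 9.81 × 6.98×10⁻⁵ / 1.44×10⁻⁴ = 4.77 m/s
Converting: 4.77 m/s × 1.944 = 9.3 knots

9.3 knots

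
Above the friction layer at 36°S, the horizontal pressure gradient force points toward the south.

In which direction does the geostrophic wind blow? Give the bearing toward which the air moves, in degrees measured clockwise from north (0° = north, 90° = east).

The pressure-gradient force points toward the south (bearing 180°).
Geostrophic balance: in the Southern Hemisphere the Coriolis force deflects motion to the left, so the geostrophic wind blows 90° to the left of the pressure-gradient force (low pressure on the right).
Rotating 180° by 90° counterclockwise gives 090° — the wind blows toward the east.

090°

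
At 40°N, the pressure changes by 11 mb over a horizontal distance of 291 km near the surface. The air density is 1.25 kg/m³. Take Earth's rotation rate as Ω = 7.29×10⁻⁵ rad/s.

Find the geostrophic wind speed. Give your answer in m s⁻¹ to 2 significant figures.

32 m s⁻¹

Coriolis parameter at 40°N:
f = 2Ω sin φ = 2 × 7.29×10⁻⁵ × sin 40° = 9.37×10⁻⁵ s⁻¹
Pressure gradient: |∂P/∂n| = 1100 Pa / 291000 m = 3.78×10⁻³ Pa/m
Geostrophic balance (pressure-gradient force = Coriolis force):
V_g = (1/(fρ)) |∂P/∂n| = 3.78×10⁻³ / (9.37×10⁻⁵ × 1.25) = 32.3 m/s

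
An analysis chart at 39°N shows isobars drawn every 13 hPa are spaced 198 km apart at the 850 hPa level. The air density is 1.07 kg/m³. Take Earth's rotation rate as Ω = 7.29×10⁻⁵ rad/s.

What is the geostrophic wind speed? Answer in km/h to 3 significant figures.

241 km/h

Coriolis parameter at 39°N:
f = 2Ω sin φ = 2 × 7.29×10⁻⁵ × sin 39° = 9.18×10⁻⁵ s⁻¹
Pressure gradient: |∂P/∂n| = 1300 Pa / 198000 m = 6.57×10⁻³ Pa/m
Geostrophic balance (pressure-gradient force = Coriolis force):
V_g = (1/(fρ)) |∂P/∂n| = 6.57×10⁻³ / (9.18×10⁻⁵ × 1.07) = 66.9 m/s
Converting: 66.9 m/s × 3.6 = 241 km/h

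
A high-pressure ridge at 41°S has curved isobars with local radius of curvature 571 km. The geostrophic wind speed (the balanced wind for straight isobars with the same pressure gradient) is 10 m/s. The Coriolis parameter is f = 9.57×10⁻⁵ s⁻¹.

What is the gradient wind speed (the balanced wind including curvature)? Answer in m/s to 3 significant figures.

Around a high, pressure-gradient force acts outward with centrifugal, so Coriolis balances both:
fV = (1/ρ)|∂P/∂n| + V²/R  →  V² − fR·V + fR·V_g = 0
With fR = 9.57×10⁻⁵ × 571×10³ m = 54.6 m/s:
V = [fR − √((fR)² − 4 fR V_g)]/2 = [54.6 − √(54.6² − 4×54.6×10)]/2 = 13.2 m/s
Supergeostrophic (V > V_g = 10 m/s), as expected around a high.

13.2 m/s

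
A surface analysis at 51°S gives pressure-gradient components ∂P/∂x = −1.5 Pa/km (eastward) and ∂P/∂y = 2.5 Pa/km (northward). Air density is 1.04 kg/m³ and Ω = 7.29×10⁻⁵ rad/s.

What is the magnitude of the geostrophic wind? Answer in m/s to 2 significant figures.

25 m/s

Coriolis parameter at 51°S:
f = 2Ω sin φ = 2 × 7.29×10⁻⁵ × sin 51° = 1.13×10⁻⁴ s⁻¹
In the Southern Hemisphere f is negative: f = −1.13×10⁻⁴ s⁻¹.
Component geostrophic relations (x east, y north):
u_g = −(1/(fρ)) ∂P/∂y,  v_g = (1/(fρ)) ∂P/∂x
u_g = −(2.5×10⁻³)/(−1.13×10⁻⁴ × 1.04) = 21.2 m/s;  v_g = (−1.5×10⁻³)/(−1.13×10⁻⁴ × 1.04) = 12.7 m/s
|V_g| = √(u_g² + v_g²) = 24.7 m/s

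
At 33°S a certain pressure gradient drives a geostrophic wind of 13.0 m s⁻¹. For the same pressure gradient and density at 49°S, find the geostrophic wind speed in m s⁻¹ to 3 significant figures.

With the same pressure gradient and density, V_g ∝ 1/f ∝ 1/sin φ.
V₂ = V₁ · sin φ₁ / sin φ₂ = 13.0 × sin 33° / sin 49°
V₂ = 13.0 × 0.5446/0.7547 = 9.38 m s⁻¹

9.38 m s⁻¹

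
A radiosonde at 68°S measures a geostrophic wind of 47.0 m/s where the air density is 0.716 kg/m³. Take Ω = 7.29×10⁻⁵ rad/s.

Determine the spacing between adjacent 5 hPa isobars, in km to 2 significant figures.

110 km

Coriolis parameter at 68°S:
f = 2Ω sin φ = 2 × 7.29×10⁻⁵ × sin 68° = 1.35×10⁻⁴ s⁻¹
Geostrophic balance rearranged: |∂P/∂n| = f ρ V_g
|∂P/∂n| = 1.35×10⁻⁴ × 0.716 × 47.0 = 4.55×10⁻³ Pa/m
Isobar spacing: Δn = ΔP/|∂P/∂n| = 500 Pa / 4.55×10⁻³ Pa/m = 109910 m ≈ 110 km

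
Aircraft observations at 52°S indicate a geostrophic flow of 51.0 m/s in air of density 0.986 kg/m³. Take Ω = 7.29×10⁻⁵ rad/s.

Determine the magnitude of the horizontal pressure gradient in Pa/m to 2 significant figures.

Coriolis parameter at 52°S:
f = 2Ω sin φ = 2 × 7.29×10⁻⁵ × sin 52° = 1.15×10⁻⁴ s⁻¹
Geostrophic balance rearranged: |∂P/∂n| = f ρ V_g
|∂P/∂n| = 1.15×10⁻⁴ × 0.986 × 51.0 = 5.78×10⁻³ Pa/m

5.8×10⁻³ Pa/m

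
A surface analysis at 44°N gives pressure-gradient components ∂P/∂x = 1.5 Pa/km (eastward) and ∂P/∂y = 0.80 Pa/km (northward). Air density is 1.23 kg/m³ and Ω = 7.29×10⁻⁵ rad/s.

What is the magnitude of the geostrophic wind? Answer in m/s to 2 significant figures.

14 m/s

Coriolis parameter at 44°N:
f = 2Ω sin φ = 2 × 7.29×10⁻⁵ × sin 44° = 1.01×10⁻⁴ s⁻¹
Component geostrophic relations (x east, y north):
u_g = −(1/(fρ)) ∂P/∂y,  v_g = (1/(fρ)) ∂P/∂x
u_g = −(0.80×10⁻³)/(1.01×10⁻⁴ × 1.23) = −6.42 m/s;  v_g = (1.5×10⁻³)/(1.01×10⁻⁴ × 1.23) = 12.0 m/s
|V_g| = √(u_g² + v_g²) = 13.6 m/s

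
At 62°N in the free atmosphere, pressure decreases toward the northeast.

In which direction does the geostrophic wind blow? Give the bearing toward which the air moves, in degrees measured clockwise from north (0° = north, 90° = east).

135°

The pressure-gradient force points toward the northeast (bearing 045°).
Geostrophic balance: in the Northern Hemisphere the Coriolis force deflects motion to the right, so the geostrophic wind blows 90° to the right of the pressure-gradient force (low pressure on the left).
Rotating 045° by 90° clockwise gives 135° — the wind blows toward the southeast.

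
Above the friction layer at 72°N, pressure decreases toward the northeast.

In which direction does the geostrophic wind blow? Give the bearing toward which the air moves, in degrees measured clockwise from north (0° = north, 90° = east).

The pressure-gradient force points toward the northeast (bearing 045°).
Geostrophic balance: in the Northern Hemisphere the Coriolis force deflects motion to the right, so the geostrophic wind blows 90° to the right of the pressure-gradient force (low pressure on the left).
Rotating 045° by 90° clockwise gives 135° — the wind blows toward the southeast.

135°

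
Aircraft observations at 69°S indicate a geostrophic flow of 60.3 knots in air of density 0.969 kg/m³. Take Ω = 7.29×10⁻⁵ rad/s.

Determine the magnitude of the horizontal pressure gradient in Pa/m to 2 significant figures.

4.1×10⁻³ Pa/m

Coriolis parameter at 69°S:
f = 2Ω sin φ = 2 × 7.29×10⁻⁵ × sin 69° = 1.36×10⁻⁴ s⁻¹
Wind speed in SI: 60.3 knots = 31.0 m/s
Geostrophic balance rearranged: |∂P/∂n| = f ρ V_g
|∂P/∂n| = 1.36×10⁻⁴ × 0.969 × 31.0 = 4.09×10⁻³ Pa/m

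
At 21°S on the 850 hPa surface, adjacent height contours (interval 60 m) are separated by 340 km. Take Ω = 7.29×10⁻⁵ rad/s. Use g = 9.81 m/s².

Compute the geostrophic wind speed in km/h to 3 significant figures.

Coriolis parameter at 21°S:
f = 2Ω sin φ = 2 × 7.29×10⁻⁵ × sin 21° = 5.23×10⁻⁵ s⁻¹
Height gradient: |∂Z/∂n| = 60 m / 340000 m = 1.76×10⁻⁴
On a pressure surface, geostrophic balance gives V_g = (g/f)|∂Z/∂n|:
V_g = 9.81 × 1.76×10⁻⁴ / 5.23×10⁻⁵ = 33.1 m/s
Converting: 33.1 m/s × 3.6 = 119 km/h

119 km/h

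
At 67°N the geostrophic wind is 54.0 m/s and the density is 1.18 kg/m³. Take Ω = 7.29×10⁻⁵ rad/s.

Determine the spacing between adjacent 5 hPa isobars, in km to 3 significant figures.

Coriolis parameter at 67°N:
f = 2Ω sin φ = 2 × 7.29×10⁻⁵ × sin 67° = 1.34×10⁻⁴ s⁻¹
Geostrophic balance rearranged: |∂P/∂n| = f ρ V_g
|∂P/∂n| = 1.34×10⁻⁴ × 1.18 × 54.0 = 8.55×10⁻³ Pa/m
Isobar spacing: Δn = ΔP/|∂P/∂n| = 500 Pa / 8.55×10⁻³ Pa/m = 58467 m ≈ 58.5 km

58.5 km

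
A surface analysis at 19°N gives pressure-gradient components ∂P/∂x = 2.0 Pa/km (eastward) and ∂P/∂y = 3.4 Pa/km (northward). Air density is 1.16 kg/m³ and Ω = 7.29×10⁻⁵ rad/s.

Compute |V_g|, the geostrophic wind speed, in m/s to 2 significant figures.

Coriolis parameter at 19°N:
f = 2Ω sin φ = 2 × 7.29×10⁻⁵ × sin 19° = 4.75×10⁻⁵ s⁻¹
Component geostrophic relations (x east, y north):
u_g = −(1/(fρ)) ∂P/∂y,  v_g = (1/(fρ)) ∂P/∂x
u_g = −(3.4×10⁻³)/(4.75×10⁻⁵ × 1.16) = −61.7 m/s;  v_g = (2.0×10⁻³)/(4.75×10⁻⁵ × 1.16) = 36.3 m/s
|V_g| = √(u_g² + v_g²) = 71.6 m/s

72 m/s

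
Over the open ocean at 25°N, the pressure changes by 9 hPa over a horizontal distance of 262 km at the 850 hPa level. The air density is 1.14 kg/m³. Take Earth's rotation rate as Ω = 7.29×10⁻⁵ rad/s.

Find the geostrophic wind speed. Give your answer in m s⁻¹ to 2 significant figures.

Coriolis parameter at 25°N:
f = 2Ω sin φ = 2 × 7.29×10⁻⁵ × sin 25° = 6.16×10⁻⁵ s⁻¹
Pressure gradient: |∂P/∂n| = 900 Pa / 262000 m = 3.44×10⁻³ Pa/m
Geostrophic balance (pressure-gradient force = Coriolis force):
V_g = (1/(fρ)) |∂P/∂n| = 3.44×10⁻³ / (6.16×10⁻⁵ × 1.14) = 48.9 m/s

49 m s⁻¹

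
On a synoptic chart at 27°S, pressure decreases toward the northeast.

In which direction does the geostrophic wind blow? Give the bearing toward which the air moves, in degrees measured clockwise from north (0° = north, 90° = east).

The pressure-gradient force points toward the northeast (bearing 045°).
Geostrophic balance: in the Southern Hemisphere the Coriolis force deflects motion to the left, so the geostrophic wind blows 90° to the left of the pressure-gradient force (low pressure on the right).
Rotating 045° by 90° counterclockwise gives 315° — the wind blows toward the northwest.

315°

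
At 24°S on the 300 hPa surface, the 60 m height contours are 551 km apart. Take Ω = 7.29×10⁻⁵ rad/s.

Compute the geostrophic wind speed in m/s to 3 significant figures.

18.0 m/s

Coriolis parameter at 24°S:
f = 2Ω sin φ = 2 × 7.29×10⁻⁵ × sin 24° = 5.93×10⁻⁵ s⁻¹
Height gradient: |∂Z/∂n| = 60 m / 551000 m = 1.09×10⁻⁴
On a pressure surface, geostrophic balance gives V_g = (g/f)|∂Z/∂n|:
V_g = 9.81 × 1.09×10⁻⁴ / 5.93×10⁻⁵ = 18.0 m/s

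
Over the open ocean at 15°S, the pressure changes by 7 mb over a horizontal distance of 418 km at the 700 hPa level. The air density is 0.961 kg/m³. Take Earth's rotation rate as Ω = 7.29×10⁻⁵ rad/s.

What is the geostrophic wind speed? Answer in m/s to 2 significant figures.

Coriolis parameter at 15°S:
f = 2Ω sin φ = 2 × 7.29×10⁻⁵ × sin 15° = 3.77×10⁻⁵ s⁻¹
Pressure gradient: |∂P/∂n| = 700 Pa / 418000 m = 1.67×10⁻³ Pa/m
Geostrophic balance (pressure-gradient force = Coriolis force):
V_g = (1/(fρ)) |∂P/∂n| = 1.67×10⁻³ / (3.77×10⁻⁵ × 0.961) = 46.2 m/s

46 m/s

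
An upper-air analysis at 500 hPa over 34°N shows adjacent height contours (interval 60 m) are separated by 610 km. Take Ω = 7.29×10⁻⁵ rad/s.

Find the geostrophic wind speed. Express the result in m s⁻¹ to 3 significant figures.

Coriolis parameter at 34°N:
f = 2Ω sin φ = 2 × 7.29×10⁻⁵ × sin 34° = 8.15×10⁻⁵ s⁻¹
Height gradient: |∂Z/∂n| = 60 m / 610000 m = 9.84×10⁻⁵
On a pressure surface, geostrophic balance gives V_g = (g/f)|∂Z/∂n|:
V_g = 9.81 × 9.84×10⁻⁵ / 8.15×10⁻⁵ = 11.8 m/s

11.8 m s⁻¹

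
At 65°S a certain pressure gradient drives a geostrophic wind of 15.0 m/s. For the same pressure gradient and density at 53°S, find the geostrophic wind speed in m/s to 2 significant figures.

17 m/s

With the same pressure gradient and density, V_g ∝ 1/f ∝ 1/sin φ.
V₂ = V₁ · sin φ₁ / sin φ₂ = 15.0 × sin 65° / sin 53°
V₂ = 15.0 × 0.9063/0.7986 = 17 m/s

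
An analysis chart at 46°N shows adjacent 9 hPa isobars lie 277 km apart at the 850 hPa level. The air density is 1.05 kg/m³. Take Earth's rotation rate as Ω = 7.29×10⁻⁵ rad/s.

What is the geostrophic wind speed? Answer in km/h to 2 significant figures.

Coriolis parameter at 46°N:
f = 2Ω sin φ = 2 × 7.29×10⁻⁵ × sin 46° = 1.05×10⁻⁴ s⁻¹
Pressure gradient: |∂P/∂n| = 900 Pa / 277000 m = 3.25×10⁻³ Pa/m
Geostrophic balance (pressure-gradient force = Coriolis force):
V_g = (1/(fρ)) |∂P/∂n| = 3.25×10⁻³ / (1.05×10⁻⁴ × 1.05) = 29.5 m/s
Converting: 29.5 m/s × 3.6 = 110 km/h

110 km/h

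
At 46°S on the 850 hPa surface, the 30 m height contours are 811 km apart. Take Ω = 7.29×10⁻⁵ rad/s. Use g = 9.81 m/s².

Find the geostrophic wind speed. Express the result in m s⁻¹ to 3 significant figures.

3.46 m s⁻¹

Coriolis parameter at 46°S:
f = 2Ω sin φ = 2 × 7.29×10⁻⁵ × sin 46° = 1.05×10⁻⁴ s⁻¹
Height gradient: |∂Z/∂n| = 30 m / 811000 m = 3.70×10⁻⁵
On a pressure surface, geostrophic balance gives V_g = (g/f)|∂Z/∂n|:
V_g = 9.81 × 3.70×10⁻⁵ / 1.05×10⁻⁴ = 3.46 m/s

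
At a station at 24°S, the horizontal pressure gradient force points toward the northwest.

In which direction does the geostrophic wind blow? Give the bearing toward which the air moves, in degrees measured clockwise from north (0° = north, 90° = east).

The pressure-gradient force points toward the northwest (bearing 315°).
Geostrophic balance: in the Southern Hemisphere the Coriolis force deflects motion to the left, so the geostrophic wind blows 90° to the left of the pressure-gradient force (low pressure on the right).
Rotating 315° by 90° counterclockwise gives 225° — the wind blows toward the southwest.

225°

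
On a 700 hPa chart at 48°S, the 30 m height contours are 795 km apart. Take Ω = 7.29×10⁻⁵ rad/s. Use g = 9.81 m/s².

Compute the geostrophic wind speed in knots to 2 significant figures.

6.6 knots

Coriolis parameter at 48°S:
f = 2Ω sin φ = 2 × 7.29×10⁻⁵ × sin 48° = 1.08×10⁻⁴ s⁻¹
Height gradient: |∂Z/∂n| = 30 m / 795000 m = 3.77×10⁻⁵
On a pressure surface, geostrophic balance gives V_g = (g/f)|∂Z/∂n|:
V_g = 9.81 × 3.77×10⁻⁵ / 1.08×10⁻⁴ = 3.42 m/s
Converting: 3.42 m/s × 1.944 = 6.6 knots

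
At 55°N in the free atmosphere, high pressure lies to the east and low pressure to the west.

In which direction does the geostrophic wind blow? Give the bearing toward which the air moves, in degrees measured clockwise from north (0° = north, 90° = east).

000°

The pressure-gradient force points toward the west (bearing 270°).
Geostrophic balance: in the Northern Hemisphere the Coriolis force deflects motion to the right, so the geostrophic wind blows 90° to the right of the pressure-gradient force (low pressure on the left).
Rotating 270° by 90° clockwise gives 000° — the wind blows toward the north.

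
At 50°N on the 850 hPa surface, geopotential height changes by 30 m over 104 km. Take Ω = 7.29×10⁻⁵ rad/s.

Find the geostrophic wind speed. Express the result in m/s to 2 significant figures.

Coriolis parameter at 50°N:
f = 2Ω sin φ = 2 × 7.29×10⁻⁵ × sin 50° = 1.12×10⁻⁴ s⁻¹
Height gradient: |∂Z/∂n| = 30 m / 104000 m = 2.88×10⁻⁴
On a pressure surface, geostrophic balance gives V_g = (g/f)|∂Z/∂n|:
V_g = 9.81 × 2.88×10⁻⁴ / 1.12×10⁻⁴ = 25.3 m/s

25 m/s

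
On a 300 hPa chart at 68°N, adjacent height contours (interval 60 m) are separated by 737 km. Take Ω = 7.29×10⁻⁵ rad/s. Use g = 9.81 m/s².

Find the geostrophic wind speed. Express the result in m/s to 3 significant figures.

5.91 m/s

Coriolis parameter at 68°N:
f = 2Ω sin φ = 2 × 7.29×10⁻⁵ × sin 68° = 1.35×10⁻⁴ s⁻¹
Height gradient: |∂Z/∂n| = 60 m / 737000 m = 8.14×10⁻⁵
On a pressure surface, geostrophic balance gives V_g = (g/f)|∂Z/∂n|:
V_g = 9.81 × 8.14×10⁻⁵ / 1.35×10⁻⁴ = 5.91 m/s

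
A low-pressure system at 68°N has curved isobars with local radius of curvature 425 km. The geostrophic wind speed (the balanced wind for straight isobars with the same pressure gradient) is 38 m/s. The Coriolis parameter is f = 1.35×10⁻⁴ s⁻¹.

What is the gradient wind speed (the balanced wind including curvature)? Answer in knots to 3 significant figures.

Around a low, centrifugal force acts outward with Coriolis, so pressure-gradient force balances both:
(1/ρ)|∂P/∂n| = fV + V²/R  →  V² + fR·V − fR·V_g = 0
With fR = 1.35×10⁻⁴ × 425×10³ m = 57.4 m/s:
V = [−fR + √((fR)² + 4 fR V_g)]/2 = [−57.4 + √(57.4² + 4×57.4×38)]/2 = 26.1 m/s
Subgeostrophic (V < V_g = 38 m/s), as expected around a low.
Converting: 26.1 m/s × 1.944 = 50.8 knots

50.8 knots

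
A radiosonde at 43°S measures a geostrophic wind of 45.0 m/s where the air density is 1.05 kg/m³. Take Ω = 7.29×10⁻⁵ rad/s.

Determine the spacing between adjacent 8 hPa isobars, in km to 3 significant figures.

170 km

Coriolis parameter at 43°S:
f = 2Ω sin φ = 2 × 7.29×10⁻⁵ × sin 43° = 9.94×10⁻⁵ s⁻¹
Geostrophic balance rearranged: |∂P/∂n| = f ρ V_g
|∂P/∂n| = 9.94×10⁻⁵ × 1.05 × 45.0 = 4.70×10⁻³ Pa/m
Isobar spacing: Δn = ΔP/|∂P/∂n| = 800 Pa / 4.70×10⁻³ Pa/m = 170274 m ≈ 170 km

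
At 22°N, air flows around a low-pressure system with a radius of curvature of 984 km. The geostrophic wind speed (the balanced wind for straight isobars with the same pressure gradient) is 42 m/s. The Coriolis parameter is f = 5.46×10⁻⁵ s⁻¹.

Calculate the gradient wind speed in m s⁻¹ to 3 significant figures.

27.7 m s⁻¹

Around a low, centrifugal force acts outward with Coriolis, so pressure-gradient force balances both:
(1/ρ)|∂P/∂n| = fV + V²/R  →  V² + fR·V − fR·V_g = 0
With fR = 5.46×10⁻⁵ × 984×10³ m = 53.7 m/s:
V = [−fR + √((fR)² + 4 fR V_g)]/2 = [−53.7 + √(53.7² + 4×53.7×42)]/2 = 27.7 m/s
Subgeostrophic (V < V_g = 42 m/s), as expected around a low.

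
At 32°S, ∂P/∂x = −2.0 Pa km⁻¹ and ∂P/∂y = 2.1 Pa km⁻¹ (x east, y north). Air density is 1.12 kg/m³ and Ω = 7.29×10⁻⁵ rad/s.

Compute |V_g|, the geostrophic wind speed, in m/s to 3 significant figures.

Coriolis parameter at 32°S:
f = 2Ω sin φ = 2 × 7.29×10⁻⁵ × sin 32° = 7.73×10⁻⁵ s⁻¹
In the Southern Hemisphere f is negative: f = −7.73×10⁻⁵ s⁻¹.
Component geostrophic relations (x east, y north):
u_g = −(1/(fρ)) ∂P/∂y,  v_g = (1/(fρ)) ∂P/∂x
u_g = −(2.1×10⁻³)/(−7.73×10⁻⁵ × 1.12) = 24.3 m/s;  v_g = (−2.0×10⁻³)/(−7.73×10⁻⁵ × 1.12) = 23.1 m/s
|V_g| = √(u_g² + v_g²) = 33.5 m/s

33.5 m/s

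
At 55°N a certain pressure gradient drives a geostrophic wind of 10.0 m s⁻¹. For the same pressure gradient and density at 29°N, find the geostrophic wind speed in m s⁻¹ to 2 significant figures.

17 m s⁻¹

With the same pressure gradient and density, V_g ∝ 1/f ∝ 1/sin φ.
V₂ = V₁ · sin φ₁ / sin φ₂ = 10.0 × sin 55° / sin 29°
V₂ = 10.0 × 0.8192/0.4848 = 17 m s⁻¹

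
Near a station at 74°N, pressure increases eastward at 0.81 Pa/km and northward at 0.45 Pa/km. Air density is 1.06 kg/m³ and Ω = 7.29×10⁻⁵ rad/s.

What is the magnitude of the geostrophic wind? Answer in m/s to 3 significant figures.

6.24 m/s

Coriolis parameter at 74°N:
f = 2Ω sin φ = 2 × 7.29×10⁻⁵ × sin 74° = 1.40×10⁻⁴ s⁻¹
Component geostrophic relations (x east, y north):
u_g = −(1/(fρ)) ∂P/∂y,  v_g = (1/(fρ)) ∂P/∂x
u_g = −(0.45×10⁻³)/(1.40×10⁻⁴ × 1.06) = −3.03 m/s;  v_g = (0.81×10⁻³)/(1.40×10⁻⁴ × 1.06) = 5.45 m/s
|V_g| = √(u_g² + v_g²) = 6.24 m/s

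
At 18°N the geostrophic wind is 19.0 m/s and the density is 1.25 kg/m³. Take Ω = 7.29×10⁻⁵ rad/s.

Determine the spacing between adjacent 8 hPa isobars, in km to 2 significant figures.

750 km

Coriolis parameter at 18°N:
f = 2Ω sin φ = 2 × 7.29×10⁻⁵ × sin 18° = 4.51×10⁻⁵ s⁻¹
Geostrophic balance rearranged: |∂P/∂n| = f ρ V_g
|∂P/∂n| = 4.51×10⁻⁵ × 1.25 × 19.0 = 1.07×10⁻³ Pa/m
Isobar spacing: Δn = ΔP/|∂P/∂n| = 800 Pa / 1.07×10⁻³ Pa/m = 747630 m ≈ 750 km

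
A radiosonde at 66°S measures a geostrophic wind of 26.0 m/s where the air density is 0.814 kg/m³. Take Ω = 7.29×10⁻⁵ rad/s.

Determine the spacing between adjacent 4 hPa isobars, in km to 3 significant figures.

Coriolis parameter at 66°S:
f = 2Ω sin φ = 2 × 7.29×10⁻⁵ × sin 66° = 1.33×10⁻⁴ s⁻¹
Geostrophic balance rearranged: |∂P/∂n| = f ρ V_g
|∂P/∂n| = 1.33×10⁻⁴ × 0.814 × 26.0 = 2.82×10⁻³ Pa/m
Isobar spacing: Δn = ΔP/|∂P/∂n| = 400 Pa / 2.82×10⁻³ Pa/m = 141897 m ≈ 142 km

142 km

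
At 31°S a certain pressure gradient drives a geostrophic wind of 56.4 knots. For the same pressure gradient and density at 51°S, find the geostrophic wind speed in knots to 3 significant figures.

With the same pressure gradient and density, V_g ∝ 1/f ∝ 1/sin φ.
V₂ = V₁ · sin φ₁ / sin φ₂ = 56.4 × sin 31° / sin 51°
V₂ = 56.4 × 0.5150/0.7771 = 37.4 knots

37.4 knots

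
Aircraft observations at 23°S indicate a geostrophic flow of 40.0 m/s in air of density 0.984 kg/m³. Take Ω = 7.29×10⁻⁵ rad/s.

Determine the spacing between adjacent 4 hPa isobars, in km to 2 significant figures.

Coriolis parameter at 23°S:
f = 2Ω sin φ = 2 × 7.29×10⁻⁵ × sin 23° = 5.70×10⁻⁵ s⁻¹
Geostrophic balance rearranged: |∂P/∂n| = f ρ V_g
|∂P/∂n| = 5.70×10⁻⁵ × 0.984 × 40.0 = 2.24×10⁻³ Pa/m
Isobar spacing: Δn = ΔP/|∂P/∂n| = 400 Pa / 2.24×10⁻³ Pa/m = 178390 m ≈ 180 km

180 km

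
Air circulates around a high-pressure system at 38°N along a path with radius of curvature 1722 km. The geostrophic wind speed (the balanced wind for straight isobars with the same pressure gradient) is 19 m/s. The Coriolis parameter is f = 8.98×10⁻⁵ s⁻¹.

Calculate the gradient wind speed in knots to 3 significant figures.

43.1 knots

Around a high, pressure-gradient force acts outward with centrifugal, so Coriolis balances both:
fV = (1/ρ)|∂P/∂n| + V²/R  →  V² − fR·V + fR·V_g = 0
With fR = 8.98×10⁻⁵ × 1722×10³ m = 155 m/s:
V = [fR − √((fR)² − 4 fR V_g)]/2 = [155 − √(155² − 4×155×19)]/2 = 22.2 m/s
Supergeostrophic (V > V_g = 19 m/s), as expected around a high.
Converting: 22.2 m/s × 1.944 = 43.1 knots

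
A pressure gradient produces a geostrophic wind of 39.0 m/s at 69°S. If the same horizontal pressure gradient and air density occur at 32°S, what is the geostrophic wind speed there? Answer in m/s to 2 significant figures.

69 m/s

With the same pressure gradient and density, V_g ∝ 1/f ∝ 1/sin φ.
V₂ = V₁ · sin φ₁ / sin φ₂ = 39.0 × sin 69° / sin 32°
V₂ = 39.0 × 0.9336/0.5299 = 69 m/s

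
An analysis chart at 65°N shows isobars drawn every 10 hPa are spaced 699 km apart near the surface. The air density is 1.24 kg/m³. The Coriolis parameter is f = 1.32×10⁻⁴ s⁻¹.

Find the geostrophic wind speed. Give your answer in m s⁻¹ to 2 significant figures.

8.7 m s⁻¹

Pressure gradient: |∂P/∂n| = 1000 Pa / 699000 m = 1.43×10⁻³ Pa/m
Geostrophic balance (pressure-gradient force = Coriolis force):
V_g = (1/(fρ)) |∂P/∂n| = 1.43×10⁻³ / (1.32×10⁻⁴ × 1.24) = 8.74 m/s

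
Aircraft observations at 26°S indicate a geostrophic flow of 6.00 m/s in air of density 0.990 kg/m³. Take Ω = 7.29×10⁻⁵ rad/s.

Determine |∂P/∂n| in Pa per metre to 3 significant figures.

3.80×10⁻⁴ Pa/m

Coriolis parameter at 26°S:
f = 2Ω sin φ = 2 × 7.29×10⁻⁵ × sin 26° = 6.39×10⁻⁵ s⁻¹
Geostrophic balance rearranged: |∂P/∂n| = f ρ V_g
|∂P/∂n| = 6.39×10⁻⁵ × 0.990 × 6.00 = 3.80×10⁻⁴ Pa/m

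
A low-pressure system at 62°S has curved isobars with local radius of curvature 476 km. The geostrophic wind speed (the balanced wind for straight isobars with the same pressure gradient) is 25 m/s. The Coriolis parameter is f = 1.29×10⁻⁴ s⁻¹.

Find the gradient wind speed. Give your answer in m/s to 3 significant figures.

19.1 m/s

Around a low, centrifugal force acts outward with Coriolis, so pressure-gradient force balances both:
(1/ρ)|∂P/∂n| = fV + V²/R  →  V² + fR·V − fR·V_g = 0
With fR = 1.29×10⁻⁴ × 476×10³ m = 61.4 m/s:
V = [−fR + √((fR)² + 4 fR V_g)]/2 = [−61.4 + √(61.4² + 4×61.4×25)]/2 = 19.1 m/s
Subgeostrophic (V < V_g = 25 m/s), as expected around a low.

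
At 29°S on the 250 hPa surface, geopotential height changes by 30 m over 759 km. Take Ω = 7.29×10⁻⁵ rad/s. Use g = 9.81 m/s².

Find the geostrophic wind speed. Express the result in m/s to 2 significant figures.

5.5 m/s

Coriolis parameter at 29°S:
f = 2Ω sin φ = 2 × 7.29×10⁻⁵ × sin 29° = 7.07×10⁻⁵ s⁻¹
Height gradient: |∂Z/∂n| = 30 m / 759000 m = 3.95×10⁻⁵
On a pressure surface, geostrophic balance gives V_g = (g/f)|∂Z/∂n|:
V_g = 9.81 × 3.95×10⁻⁵ / 7.07×10⁻⁵ = 5.49 m/s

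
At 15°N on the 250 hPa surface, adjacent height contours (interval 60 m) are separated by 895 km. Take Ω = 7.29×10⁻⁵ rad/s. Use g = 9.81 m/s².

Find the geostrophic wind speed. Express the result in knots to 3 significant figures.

Coriolis parameter at 15°N:
f = 2Ω sin φ = 2 × 7.29×10⁻⁵ × sin 15° = 3.77×10⁻⁵ s⁻¹
Height gradient: |∂Z/∂n| = 60 m / 895000 m = 6.70×10⁻⁵
On a pressure surface, geostrophic balance gives V_g = (g/f)|∂Z/∂n|:
V_g = 9.81 × 6.70×10⁻⁵ / 3.77×10⁻⁵ = 17.4 m/s
Converting: 17.4 m/s × 1.944 = 33.9 knots

33.9 knots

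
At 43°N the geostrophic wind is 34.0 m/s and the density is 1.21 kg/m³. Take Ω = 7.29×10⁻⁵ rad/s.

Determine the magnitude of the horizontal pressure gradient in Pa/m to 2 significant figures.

4.1×10⁻³ Pa/m

Coriolis parameter at 43°N:
f = 2Ω sin φ = 2 × 7.29×10⁻⁵ × sin 43° = 9.94×10⁻⁵ s⁻¹
Geostrophic balance rearranged: |∂P/∂n| = f ρ V_g
|∂P/∂n| = 9.94×10⁻⁵ × 1.21 × 34.0 = 4.09×10⁻³ Pa/m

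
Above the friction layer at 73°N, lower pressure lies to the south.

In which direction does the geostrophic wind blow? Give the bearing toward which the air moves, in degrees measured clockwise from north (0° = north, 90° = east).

The pressure-gradient force points toward the south (bearing 180°).
Geostrophic balance: in the Northern Hemisphere the Coriolis force deflects motion to the right, so the geostrophic wind blows 90° to the right of the pressure-gradient force (low pressure on the left).
Rotating 180° by 90° clockwise gives 270° — the wind blows toward the west.

270°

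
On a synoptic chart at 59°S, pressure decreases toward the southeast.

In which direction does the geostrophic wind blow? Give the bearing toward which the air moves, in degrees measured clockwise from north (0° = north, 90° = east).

The pressure-gradient force points toward the southeast (bearing 135°).
Geostrophic balance: in the Southern Hemisphere the Coriolis force deflects motion to the left, so the geostrophic wind blows 90° to the left of the pressure-gradient force (low pressure on the right).
Rotating 135° by 90° counterclockwise gives 045° — the wind blows toward the northeast.

045°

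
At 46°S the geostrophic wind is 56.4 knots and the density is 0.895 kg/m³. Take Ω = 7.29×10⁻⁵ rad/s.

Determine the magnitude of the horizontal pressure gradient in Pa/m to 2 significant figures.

Coriolis parameter at 46°S:
f = 2Ω sin φ = 2 × 7.29×10⁻⁵ × sin 46° = 1.05×10⁻⁴ s⁻¹
Wind speed in SI: 56.4 knots = 29.0 m/s
Geostrophic balance rearranged: |∂P/∂n| = f ρ V_g
|∂P/∂n| = 1.05×10⁻⁴ × 0.895 × 29.0 = 2.72×10⁻³ Pa/m

2.7×10⁻³ Pa/m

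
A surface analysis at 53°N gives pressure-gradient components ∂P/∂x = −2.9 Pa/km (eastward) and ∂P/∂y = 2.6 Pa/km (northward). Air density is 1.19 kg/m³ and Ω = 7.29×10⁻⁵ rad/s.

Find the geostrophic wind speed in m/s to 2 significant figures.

28 m/s

Coriolis parameter at 53°N:
f = 2Ω sin φ = 2 × 7.29×10⁻⁵ × sin 53° = 1.16×10⁻⁴ s⁻¹
Component geostrophic relations (x east, y north):
u_g = −(1/(fρ)) ∂P/∂y,  v_g = (1/(fρ)) ∂P/∂x
u_g = −(2.6×10⁻³)/(1.16×10⁻⁴ × 1.19) = −18.8 m/s;  v_g = (−2.9×10⁻³)/(1.16×10⁻⁴ × 1.19) = −20.9 m/s
|V_g| = √(u_g² + v_g²) = 28.1 m/s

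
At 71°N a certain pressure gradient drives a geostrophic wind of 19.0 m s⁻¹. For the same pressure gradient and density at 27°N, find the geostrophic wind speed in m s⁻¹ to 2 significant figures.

With the same pressure gradient and density, V_g ∝ 1/f ∝ 1/sin φ.
V₂ = V₁ · sin φ₁ / sin φ₂ = 19.0 × sin 71° / sin 27°
V₂ = 19.0 × 0.9455/0.4540 = 40 m s⁻¹

40 m s⁻¹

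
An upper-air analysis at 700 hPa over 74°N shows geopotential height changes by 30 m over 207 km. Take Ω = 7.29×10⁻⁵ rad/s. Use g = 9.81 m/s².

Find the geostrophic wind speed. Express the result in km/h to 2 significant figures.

Coriolis parameter at 74°N:
f = 2Ω sin φ = 2 × 7.29×10⁻⁵ × sin 74° = 1.40×10⁻⁴ s⁻¹
Height gradient: |∂Z/∂n| = 30 m / 207000 m = 1.45×10⁻⁴
On a pressure surface, geostrophic balance gives V_g = (g/f)|∂Z/∂n|:
V_g = 9.81 × 1.45×10⁻⁴ / 1.40×10⁻⁴ = 10.1 m/s
Converting: 10.1 m/s × 3.6 = 37 km/h

37 km/h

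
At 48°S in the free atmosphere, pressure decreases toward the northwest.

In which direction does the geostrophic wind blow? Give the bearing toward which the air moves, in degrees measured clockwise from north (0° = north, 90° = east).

The pressure-gradient force points toward the northwest (bearing 315°).
Geostrophic balance: in the Southern Hemisphere the Coriolis force deflects motion to the left, so the geostrophic wind blows 90° to the left of the pressure-gradient force (low pressure on the right).
Rotating 315° by 90° counterclockwise gives 225° — the wind blows toward the southwest.

225°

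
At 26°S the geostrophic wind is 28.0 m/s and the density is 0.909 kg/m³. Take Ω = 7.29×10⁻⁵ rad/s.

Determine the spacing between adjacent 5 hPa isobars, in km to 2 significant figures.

Coriolis parameter at 26°S:
f = 2Ω sin φ = 2 × 7.29×10⁻⁵ × sin 26° = 6.39×10⁻⁵ s⁻¹
Geostrophic balance rearranged: |∂P/∂n| = f ρ V_g
|∂P/∂n| = 6.39×10⁻⁵ × 0.909 × 28.0 = 1.63×10⁻³ Pa/m
Isobar spacing: Δn = ΔP/|∂P/∂n| = 500 Pa / 1.63×10⁻³ Pa/m = 307361 m ≈ 310 km

310 km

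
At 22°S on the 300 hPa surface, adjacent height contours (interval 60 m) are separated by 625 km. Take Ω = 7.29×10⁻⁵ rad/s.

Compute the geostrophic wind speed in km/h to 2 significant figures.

Coriolis parameter at 22°S:
f = 2Ω sin φ = 2 × 7.29×10⁻⁵ × sin 22° = 5.46×10⁻⁵ s⁻¹
Height gradient: |∂Z/∂n| = 60 m / 625000 m = 9.60×10⁻⁵
On a pressure surface, geostrophic balance gives V_g = (g/f)|∂Z/∂n|:
V_g = 9.81 × 9.60×10⁻⁵ / 5.46×10⁻⁵ = 17.2 m/s
Converting: 17.2 m/s × 3.6 = 62 km/h

62 km/h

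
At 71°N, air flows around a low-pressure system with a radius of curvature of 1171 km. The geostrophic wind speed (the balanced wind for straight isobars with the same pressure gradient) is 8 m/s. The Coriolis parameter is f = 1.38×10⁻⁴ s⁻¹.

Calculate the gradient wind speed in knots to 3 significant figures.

Around a low, centrifugal force acts outward with Coriolis, so pressure-gradient force balances both:
(1/ρ)|∂P/∂n| = fV + V²/R  →  V² + fR·V − fR·V_g = 0
With fR = 1.38×10⁻⁴ × 1171×10³ m = 162 m/s:
V = [−fR + √((fR)² + 4 fR V_g)]/2 = [−162 + √(162² + 4×162×8)]/2 = 7.64 m/s
Subgeostrophic (V < V_g = 8 m/s), as expected around a low.
Converting: 7.64 m/s × 1.944 = 14.8 knots

14.8 knots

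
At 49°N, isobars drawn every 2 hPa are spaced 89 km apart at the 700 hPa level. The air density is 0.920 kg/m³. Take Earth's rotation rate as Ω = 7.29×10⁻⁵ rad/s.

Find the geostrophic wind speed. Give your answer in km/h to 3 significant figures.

79.9 km/h

Coriolis parameter at 49°N:
f = 2Ω sin φ = 2 × 7.29×10⁻⁵ × sin 49° = 1.10×10⁻⁴ s⁻¹
Pressure gradient: |∂P/∂n| = 200 Pa / 89000 m = 2.25×10⁻³ Pa/m
Geostrophic balance (pressure-gradient force = Coriolis force):
V_g = (1/(fρ)) |∂P/∂n| = 2.25×10⁻³ / (1.10×10⁻⁴ × 0.920) = 22.2 m/s
Converting: 22.2 m/s × 3.6 = 79.9 km/h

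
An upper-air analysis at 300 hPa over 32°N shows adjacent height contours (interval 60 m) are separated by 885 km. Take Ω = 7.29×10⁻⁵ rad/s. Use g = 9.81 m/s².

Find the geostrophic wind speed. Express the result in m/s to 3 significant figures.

Coriolis parameter at 32°N:
f = 2Ω sin φ = 2 × 7.29×10⁻⁵ × sin 32° = 7.73×10⁻⁵ s⁻¹
Height gradient: |∂Z/∂n| = 60 m / 885000 m = 6.78×10⁻⁵
On a pressure surface, geostrophic balance gives V_g = (g/f)|∂Z/∂n|:
V_g = 9.81 × 6.78×10⁻⁵ / 7.73×10⁻⁵ = 8.61 m/s

8.61 m/s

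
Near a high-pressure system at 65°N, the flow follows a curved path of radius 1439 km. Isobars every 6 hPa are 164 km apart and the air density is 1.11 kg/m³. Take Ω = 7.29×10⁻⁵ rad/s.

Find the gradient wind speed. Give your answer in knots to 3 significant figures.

Coriolis parameter at 65°N:
f = 2Ω sin φ = 2 × 7.29×10⁻⁵ × sin 65° = 1.32×10⁻⁴ s⁻¹
Pressure gradient: |∂P/∂n| = 600 Pa / 164000 m = 3.66×10⁻³ Pa/m
Geostrophic speed: V_g = |∂P/∂n|/(fρ) = 3.66×10⁻³/(1.32×10⁻⁴ × 1.11) = 24.9 m/s
Around a high, pressure-gradient force acts outward with centrifugal, so Coriolis balances both:
fV = (1/ρ)|∂P/∂n| + V²/R  →  V² − fR·V + fR·V_g = 0
With fR = 1.32×10⁻⁴ × 1439×10³ m = 190 m/s:
V = [fR − √((fR)² − 4 fR V_g)]/2 = [190 − √(190² − 4×190×24.9)]/2 = 29.5 m/s
Supergeostrophic (V > V_g = 24.9 m/s), as expected around a high.
Converting: 29.5 m/s × 1.944 = 57.4 knots

57.4 knots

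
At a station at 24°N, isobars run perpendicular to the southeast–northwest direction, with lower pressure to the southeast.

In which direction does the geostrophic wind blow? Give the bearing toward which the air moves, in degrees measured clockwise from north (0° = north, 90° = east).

The pressure-gradient force points toward the southeast (bearing 135°).
Geostrophic balance: in the Northern Hemisphere the Coriolis force deflects motion to the right, so the geostrophic wind blows 90° to the right of the pressure-gradient force (low pressure on the left).
Rotating 135° by 90° clockwise gives 225° — the wind blows toward the southwest.

225°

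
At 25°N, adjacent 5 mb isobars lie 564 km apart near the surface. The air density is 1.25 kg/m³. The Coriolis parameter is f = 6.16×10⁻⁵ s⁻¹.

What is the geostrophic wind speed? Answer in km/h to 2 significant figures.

41 km/h

Pressure gradient: |∂P/∂n| = 500 Pa / 564000 m = 8.87×10⁻⁴ Pa/m
Geostrophic balance (pressure-gradient force = Coriolis force):
V_g = (1/(fρ)) |∂P/∂n| = 8.87×10⁻⁴ / (6.16×10⁻⁵ × 1.25) = 11.5 m/s
Converting: 11.5 m/s × 3.6 = 41 km/h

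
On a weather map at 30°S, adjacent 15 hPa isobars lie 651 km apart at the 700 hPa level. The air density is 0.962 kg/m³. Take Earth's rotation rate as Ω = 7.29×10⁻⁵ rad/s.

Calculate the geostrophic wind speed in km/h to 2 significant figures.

120 km/h

Coriolis parameter at 30°S:
f = 2Ω sin φ = 2 × 7.29×10⁻⁵ × sin 30° = 7.29×10⁻⁵ s⁻¹
Pressure gradient: |∂P/∂n| = 1500 Pa / 651000 m = 2.30×10⁻³ Pa/m
Geostrophic balance (pressure-gradient force = Coriolis force):
V_g = (1/(fρ)) |∂P/∂n| = 2.30×10⁻³ / (7.29×10⁻⁵ × 0.962) = 32.9 m/s
Converting: 32.9 m/s × 3.6 = 120 km/h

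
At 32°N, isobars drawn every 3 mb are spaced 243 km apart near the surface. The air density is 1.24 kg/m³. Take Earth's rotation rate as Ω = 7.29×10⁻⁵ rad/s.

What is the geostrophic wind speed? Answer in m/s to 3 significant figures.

Coriolis parameter at 32°N:
f = 2Ω sin φ = 2 × 7.29×10⁻⁵ × sin 32° = 7.73×10⁻⁵ s⁻¹
Pressure gradient: |∂P/∂n| = 300 Pa / 243000 m = 1.23×10⁻³ Pa/m
Geostrophic balance (pressure-gradient force = Coriolis force):
V_g = (1/(fρ)) |∂P/∂n| = 1.23×10⁻³ / (7.73×10⁻⁵ × 1.24) = 12.9 m/s

12.9 m/s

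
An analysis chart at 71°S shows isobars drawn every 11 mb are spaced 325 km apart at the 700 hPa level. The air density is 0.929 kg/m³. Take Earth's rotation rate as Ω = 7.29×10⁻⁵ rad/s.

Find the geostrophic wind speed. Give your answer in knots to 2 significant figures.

Coriolis parameter at 71°S:
f = 2Ω sin φ = 2 × 7.29×10⁻⁵ × sin 71° = 1.38×10⁻⁴ s⁻¹
Pressure gradient: |∂P/∂n| = 1100 Pa / 325000 m = 3.38×10⁻³ Pa/m
Geostrophic balance (pressure-gradient force = Coriolis force):
V_g = (1/(fρ)) |∂P/∂n| = 3.38×10⁻³ / (1.38×10⁻⁴ × 0.929) = 26.4 m/s
Converting: 26.4 m/s × 1.944 = 51 knots

51 knots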